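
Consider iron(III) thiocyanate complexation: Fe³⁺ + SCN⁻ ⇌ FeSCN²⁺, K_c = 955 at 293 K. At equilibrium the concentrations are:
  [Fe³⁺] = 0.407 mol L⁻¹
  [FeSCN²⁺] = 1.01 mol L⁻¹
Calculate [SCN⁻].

[SCN⁻] = 0.00260 mol L⁻¹

At equilibrium, K_c = [FeSCN²⁺] / ([Fe³⁺]·[SCN⁻]) = 955.
(1.01) / ((0.407)·([SCN⁻])) = 955
[SCN⁻] = 0.00260 mol L⁻¹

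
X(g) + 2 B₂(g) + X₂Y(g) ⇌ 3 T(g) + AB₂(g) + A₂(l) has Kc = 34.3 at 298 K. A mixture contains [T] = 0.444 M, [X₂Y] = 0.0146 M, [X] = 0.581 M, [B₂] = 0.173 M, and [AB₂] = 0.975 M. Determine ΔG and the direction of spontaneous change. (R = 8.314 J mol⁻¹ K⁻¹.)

ΔG = 5.65 kJ/mol; the forward reaction is non-spontaneous

(A₂ is a pure liquid — omitted from Qc.)
Qc = [T]³·[AB₂] / ([X]·[B₂]²·[X₂Y]) = (0.444)³·(0.975) / ((0.581)·(0.173)²·(0.0146)) = 336
ΔG = RT ln(Qc/Kc) = (8.314 J mol⁻¹ K⁻¹)(298 K) × ln(336/34.3)
   = (2.478 kJ/mol)(2.282) = 5.65 kJ/mol
ΔG > 0, so the forward reaction is non-spontaneous (proceeds in reverse).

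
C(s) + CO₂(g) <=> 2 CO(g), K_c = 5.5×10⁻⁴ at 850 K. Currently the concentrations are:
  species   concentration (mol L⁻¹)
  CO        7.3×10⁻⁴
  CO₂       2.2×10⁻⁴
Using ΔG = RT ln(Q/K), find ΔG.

ΔG = 10.5 kJ/mol

(C is a pure solid — omitted from Q_c.)
Q_c = [CO]² / [CO₂] = (7.3×10⁻⁴)² / (2.2×10⁻⁴) = 0.00242
ΔG = RT ln(Q_c/K_c) = (8.314 J mol⁻¹ K⁻¹)(850 K) × ln(0.00242/5.5×10⁻⁴)
   = (7.067 kJ/mol)(1.482) = 10.5 kJ/mol
ΔG > 0, so the forward reaction is non-spontaneous (proceeds in reverse).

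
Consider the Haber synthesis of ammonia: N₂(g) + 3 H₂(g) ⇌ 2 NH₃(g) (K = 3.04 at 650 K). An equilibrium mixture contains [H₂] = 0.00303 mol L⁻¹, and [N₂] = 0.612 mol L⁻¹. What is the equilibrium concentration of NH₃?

[NH₃] = 2.27×10⁻⁴ mol L⁻¹

At equilibrium, K = [NH₃]² / ([N₂]·[H₂]³) = 3.04.
([NH₃])² / ((0.612)·(0.00303)³) = 3.04
[NH₃]² = 5.18×10⁻⁸ ⇒ [NH₃] = 2.27×10⁻⁴ mol L⁻¹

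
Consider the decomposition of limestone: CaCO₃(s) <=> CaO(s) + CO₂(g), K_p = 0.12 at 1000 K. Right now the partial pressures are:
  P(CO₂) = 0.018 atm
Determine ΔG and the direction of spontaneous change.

ΔG = -15.8 kJ/mol; the forward reaction is spontaneous

(CaCO₃, CaO are pure solids — omitted from Q_p.)
Q_p = P(CO₂) = 0.0180
ΔG = RT ln(Q_p/K_p) = (8.314 J mol⁻¹ K⁻¹)(1000 K) × ln(0.0180/0.12)
   = (8.314 kJ/mol)(-1.897) = -15.8 kJ/mol
ΔG < 0, so the forward reaction is spontaneous (proceeds forward).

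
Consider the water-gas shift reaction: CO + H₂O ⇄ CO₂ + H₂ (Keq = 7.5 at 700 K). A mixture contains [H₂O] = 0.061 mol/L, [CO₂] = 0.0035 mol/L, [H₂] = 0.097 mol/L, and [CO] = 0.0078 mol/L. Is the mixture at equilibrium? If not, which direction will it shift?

no; Q < K, reaction proceeds forward

Q = [CO₂]·[H₂] / ([CO]·[H₂O]) = (0.0035)·(0.097) / ((0.0078)·(0.061)) = 0.71
Q = 0.71 < Keq = 7.5: net forward reaction.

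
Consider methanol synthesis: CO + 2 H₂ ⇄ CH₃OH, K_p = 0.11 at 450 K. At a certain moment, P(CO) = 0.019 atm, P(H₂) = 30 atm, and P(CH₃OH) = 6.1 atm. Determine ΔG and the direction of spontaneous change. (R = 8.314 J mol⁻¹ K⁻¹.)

Q_p = P(CH₃OH) / (P(CO)·P(H₂)²) = (6.1) / ((0.019)·(30)²) = 0.357
ΔG = RT ln(Q_p/K_p) = (8.314 J mol⁻¹ K⁻¹)(450 K) × ln(0.357/0.11)
   = (3.741 kJ/mol)(1.177) = 4.40 kJ/mol
ΔG > 0, so the forward reaction is non-spontaneous (proceeds in reverse).

ΔG = 4.40 kJ/mol; the forward reaction is non-spontaneous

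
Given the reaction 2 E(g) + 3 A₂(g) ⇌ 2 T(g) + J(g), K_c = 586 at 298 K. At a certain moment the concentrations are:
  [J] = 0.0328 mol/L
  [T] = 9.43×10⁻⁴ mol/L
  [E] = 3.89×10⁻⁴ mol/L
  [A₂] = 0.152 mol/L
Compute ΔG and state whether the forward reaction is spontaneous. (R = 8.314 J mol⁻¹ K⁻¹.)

ΔG = -5.87 kJ/mol; the forward reaction is spontaneous

Q_c = [T]²·[J] / ([E]²·[A₂]³) = (9.43×10⁻⁴)²·(0.0328) / ((3.89×10⁻⁴)²·(0.152)³) = 54.9
ΔG = RT ln(Q_c/K_c) = (8.314 J mol⁻¹ K⁻¹)(298 K) × ln(54.9/586)
   = (2.478 kJ/mol)(-2.368) = -5.87 kJ/mol
ΔG < 0, so the forward reaction is spontaneous (proceeds forward).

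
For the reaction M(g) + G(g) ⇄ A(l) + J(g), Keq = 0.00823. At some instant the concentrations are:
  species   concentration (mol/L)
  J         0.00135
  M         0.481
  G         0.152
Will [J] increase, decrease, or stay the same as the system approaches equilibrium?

decrease

(A is a pure liquid — omitted from Q.)
Q = [J] / ([M]·[G]) = (0.00135) / ((0.481)·(0.152)) = 0.0185
Q = 0.0185 > Keq = 0.00823: net reverse reaction.
J is a product, so it decreases.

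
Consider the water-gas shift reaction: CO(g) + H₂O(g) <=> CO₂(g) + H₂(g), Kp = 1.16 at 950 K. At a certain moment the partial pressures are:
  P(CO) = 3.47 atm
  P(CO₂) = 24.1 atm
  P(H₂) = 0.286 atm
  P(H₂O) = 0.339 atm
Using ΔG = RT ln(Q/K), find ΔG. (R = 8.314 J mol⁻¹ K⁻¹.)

ΔG = 12.8 kJ/mol

Qp = P(CO₂)·P(H₂) / (P(CO)·P(H₂O)) = (24.1)·(0.286) / ((3.47)·(0.339)) = 5.86
ΔG = RT ln(Qp/Kp) = (8.314 J mol⁻¹ K⁻¹)(950 K) × ln(5.86/1.16)
   = (7.898 kJ/mol)(1.620) = 12.8 kJ/mol
ΔG > 0, so the forward reaction is non-spontaneous (proceeds in reverse).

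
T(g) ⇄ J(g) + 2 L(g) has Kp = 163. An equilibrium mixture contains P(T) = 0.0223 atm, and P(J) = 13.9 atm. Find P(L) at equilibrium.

P(L) = 0.511 atm

At equilibrium, Kp = P(J)·P(L)² / P(T) = 163.
(13.9)·(P(L))² / (0.0223) = 163
P(L)² = 0.262 ⇒ P(L) = 0.511 atm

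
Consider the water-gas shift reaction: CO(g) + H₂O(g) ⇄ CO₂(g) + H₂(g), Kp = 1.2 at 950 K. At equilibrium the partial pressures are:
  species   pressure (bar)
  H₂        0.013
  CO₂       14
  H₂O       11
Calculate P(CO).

At equilibrium, Kp = P(CO₂)·P(H₂) / (P(CO)·P(H₂O)) = 1.2.
(14)·(0.013) / ((P(CO))·(11)) = 1.2
P(CO) = 0.0138 = 0.014 bar

P(CO) = 0.014 bar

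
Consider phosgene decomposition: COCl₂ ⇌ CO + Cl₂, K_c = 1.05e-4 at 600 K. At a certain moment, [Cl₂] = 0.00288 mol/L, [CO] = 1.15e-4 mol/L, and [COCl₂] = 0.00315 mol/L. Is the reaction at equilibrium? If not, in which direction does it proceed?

Q_c = [CO]·[Cl₂] / [COCl₂] = (1.15e-4)·(0.00288) / (0.00315) = 1.05e-4
Q_c = 1.05e-4 = K_c, so the system is already at equilibrium.

no net change (already at equilibrium)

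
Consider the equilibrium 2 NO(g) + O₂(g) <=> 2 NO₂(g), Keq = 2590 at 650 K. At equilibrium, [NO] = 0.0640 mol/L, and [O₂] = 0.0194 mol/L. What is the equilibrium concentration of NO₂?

At equilibrium, Keq = [NO₂]² / ([NO]²·[O₂]) = 2590.
([NO₂])² / ((0.0640)²·(0.0194)) = 2590
[NO₂]² = 0.206 ⇒ [NO₂] = 0.454 mol/L

[NO₂] = 0.454 mol/L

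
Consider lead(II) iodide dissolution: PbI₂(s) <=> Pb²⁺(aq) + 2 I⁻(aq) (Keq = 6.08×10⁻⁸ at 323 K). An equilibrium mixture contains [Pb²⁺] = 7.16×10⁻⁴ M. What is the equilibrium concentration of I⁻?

(PbI₂ is a pure solid — omitted from Keq.)
At equilibrium, Keq = [Pb²⁺]·[I⁻]² = 6.08×10⁻⁸.
(7.16×10⁻⁴)·([I⁻])² = 6.08×10⁻⁸
[I⁻]² = 8.49×10⁻⁵ ⇒ [I⁻] = 0.00921 M

[I⁻] = 0.00921 M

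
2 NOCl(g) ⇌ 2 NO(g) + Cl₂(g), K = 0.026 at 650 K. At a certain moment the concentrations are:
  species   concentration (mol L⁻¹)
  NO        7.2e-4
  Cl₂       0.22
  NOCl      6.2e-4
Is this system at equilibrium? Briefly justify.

no; Q > K, reaction proceeds in reverse

Q = [NO]²·[Cl₂] / [NOCl]² = (7.2e-4)²·(0.22) / (6.2e-4)² = 0.30
Q = 0.30 > K = 0.026: net reverse reaction.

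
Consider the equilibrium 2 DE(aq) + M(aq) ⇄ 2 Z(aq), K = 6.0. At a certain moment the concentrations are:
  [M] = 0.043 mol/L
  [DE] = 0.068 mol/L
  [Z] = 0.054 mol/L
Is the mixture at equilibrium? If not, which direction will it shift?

Q = [Z]² / ([DE]²·[M]) = (0.054)² / ((0.068)²·(0.043)) = 15
Q = 15 > K = 6.0: net reverse reaction.

no; Q > K, reaction proceeds in reverse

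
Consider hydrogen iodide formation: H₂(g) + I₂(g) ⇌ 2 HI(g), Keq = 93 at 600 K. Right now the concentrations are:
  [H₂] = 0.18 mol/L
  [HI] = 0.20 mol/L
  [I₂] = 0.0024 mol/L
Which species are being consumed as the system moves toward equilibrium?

none (at equilibrium)

Q = [HI]² / ([H₂]·[I₂]) = (0.20)² / ((0.18)·(0.0024)) = 93
Q = 93 = Keq; the system is at equilibrium.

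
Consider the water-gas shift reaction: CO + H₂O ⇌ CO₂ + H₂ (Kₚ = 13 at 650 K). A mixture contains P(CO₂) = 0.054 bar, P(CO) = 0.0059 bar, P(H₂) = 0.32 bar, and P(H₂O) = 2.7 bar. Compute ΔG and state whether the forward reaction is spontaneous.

ΔG = -13.4 kJ/mol; the forward reaction is spontaneous

Qₚ = P(CO₂)·P(H₂) / (P(CO)·P(H₂O)) = (0.054)·(0.32) / ((0.0059)·(2.7)) = 1.08
ΔG = RT ln(Qₚ/Kₚ) = (8.314 J mol⁻¹ K⁻¹)(650 K) × ln(1.08/13)
   = (5.404 kJ/mol)(-2.488) = -13.4 kJ/mol
ΔG < 0, so the forward reaction is spontaneous (proceeds forward).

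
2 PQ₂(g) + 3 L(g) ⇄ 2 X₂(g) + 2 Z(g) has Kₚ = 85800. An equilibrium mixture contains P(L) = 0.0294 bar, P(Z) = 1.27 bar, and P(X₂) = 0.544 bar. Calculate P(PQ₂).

P(PQ₂) = 0.468 bar

At equilibrium, Kₚ = P(X₂)²·P(Z)² / (P(PQ₂)²·P(L)³) = 85800.
(0.544)²·(1.27)² / ((P(PQ₂))²·(0.0294)³) = 85800
P(PQ₂)² = 0.219 ⇒ P(PQ₂) = 0.468 bar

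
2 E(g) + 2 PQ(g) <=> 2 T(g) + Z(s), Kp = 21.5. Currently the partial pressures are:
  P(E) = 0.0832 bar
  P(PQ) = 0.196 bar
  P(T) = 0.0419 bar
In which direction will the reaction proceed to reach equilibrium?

forward (toward products)

(Z is a pure solid — omitted from Qp.)
Qp = P(T)² / (P(E)²·P(PQ)²) = (0.0419)² / ((0.0832)²·(0.196)²) = 6.60
Qp = 6.60 < Kp = 21.5, so the forward reaction proceeds.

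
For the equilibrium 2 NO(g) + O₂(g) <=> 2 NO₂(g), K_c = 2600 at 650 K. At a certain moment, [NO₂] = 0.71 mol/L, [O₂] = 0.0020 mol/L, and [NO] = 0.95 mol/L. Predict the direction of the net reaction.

Q_c = [NO₂]² / ([NO]²·[O₂]) = (0.71)² / ((0.95)²·(0.0020)) = 280
Q_c = 280 < K_c = 2600, so the forward reaction proceeds.

to the right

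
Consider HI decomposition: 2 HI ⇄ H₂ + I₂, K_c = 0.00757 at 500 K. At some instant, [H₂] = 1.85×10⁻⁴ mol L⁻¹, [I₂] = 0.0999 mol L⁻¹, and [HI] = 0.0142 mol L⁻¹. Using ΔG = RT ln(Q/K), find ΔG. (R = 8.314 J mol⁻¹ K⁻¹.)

Q_c = [H₂]·[I₂] / [HI]² = (1.85×10⁻⁴)·(0.0999) / (0.0142)² = 0.0917
ΔG = RT ln(Q_c/K_c) = (8.314 J mol⁻¹ K⁻¹)(500 K) × ln(0.0917/0.00757)
   = (4.157 kJ/mol)(2.494) = 10.4 kJ/mol
ΔG > 0, so the forward reaction is non-spontaneous (proceeds in reverse).

ΔG = 10.4 kJ/mol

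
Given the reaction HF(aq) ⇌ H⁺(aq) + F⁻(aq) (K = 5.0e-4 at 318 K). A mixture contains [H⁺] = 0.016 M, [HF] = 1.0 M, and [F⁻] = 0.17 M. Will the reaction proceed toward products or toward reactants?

Q = [H⁺]·[F⁻] / [HF] = (0.016)·(0.17) / (1.0) = 0.0027
Q = 0.0027 > K = 5.0e-4, so the reverse reaction proceeds.

reverse (toward reactants)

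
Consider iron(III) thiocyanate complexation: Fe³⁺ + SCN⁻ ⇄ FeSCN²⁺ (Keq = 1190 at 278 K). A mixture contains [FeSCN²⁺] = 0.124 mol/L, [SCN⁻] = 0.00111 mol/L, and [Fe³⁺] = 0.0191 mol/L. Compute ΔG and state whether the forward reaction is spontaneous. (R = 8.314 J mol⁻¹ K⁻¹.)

ΔG = 3.68 kJ/mol; the forward reaction is non-spontaneous

Q = [FeSCN²⁺] / ([Fe³⁺]·[SCN⁻]) = (0.124) / ((0.0191)·(0.00111)) = 5850
ΔG = RT ln(Q/Keq) = (8.314 J mol⁻¹ K⁻¹)(278 K) × ln(5850/1190)
   = (2.311 kJ/mol)(1.592) = 3.68 kJ/mol
ΔG > 0, so the forward reaction is non-spontaneous (proceeds in reverse).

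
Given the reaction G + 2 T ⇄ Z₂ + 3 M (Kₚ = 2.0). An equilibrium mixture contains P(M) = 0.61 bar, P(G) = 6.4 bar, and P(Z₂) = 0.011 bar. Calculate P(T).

P(T) = 0.014 bar

At equilibrium, Kₚ = P(Z₂)·P(M)³ / (P(G)·P(T)²) = 2.0.
(0.011)·(0.61)³ / ((6.4)·(P(T))²) = 2.0
P(T)² = 1.95×10⁻⁴ ⇒ P(T) = 0.014 bar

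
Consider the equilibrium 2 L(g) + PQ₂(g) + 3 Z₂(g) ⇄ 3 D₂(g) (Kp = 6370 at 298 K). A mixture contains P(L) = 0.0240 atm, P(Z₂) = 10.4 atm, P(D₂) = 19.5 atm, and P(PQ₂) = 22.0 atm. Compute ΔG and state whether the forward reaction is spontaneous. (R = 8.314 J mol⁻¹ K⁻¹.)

Qp = P(D₂)³ / (P(L)²·P(PQ₂)·P(Z₂)³) = (19.5)³ / ((0.0240)²·(22.0)·(10.4)³) = 520
ΔG = RT ln(Qp/Kp) = (8.314 J mol⁻¹ K⁻¹)(298 K) × ln(520/6370)
   = (2.478 kJ/mol)(-2.506) = -6.21 kJ/mol
ΔG < 0, so the forward reaction is spontaneous (proceeds forward).

ΔG = -6.21 kJ/mol; the forward reaction is spontaneous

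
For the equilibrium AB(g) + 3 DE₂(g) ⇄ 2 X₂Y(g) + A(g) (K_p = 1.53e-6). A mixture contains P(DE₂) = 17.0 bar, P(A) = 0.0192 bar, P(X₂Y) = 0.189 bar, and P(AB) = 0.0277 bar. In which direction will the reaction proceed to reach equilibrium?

in the reverse direction

Q_p = P(X₂Y)²·P(A) / (P(AB)·P(DE₂)³) = (0.189)²·(0.0192) / ((0.0277)·(17.0)³) = 5.04e-6
Q_p = 5.04e-6 > K_p = 1.53e-6, so the reverse reaction proceeds.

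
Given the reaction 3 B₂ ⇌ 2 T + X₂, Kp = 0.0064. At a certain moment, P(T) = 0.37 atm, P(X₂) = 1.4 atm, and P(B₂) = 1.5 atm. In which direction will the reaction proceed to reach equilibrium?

reverse (toward reactants)

Qp = P(T)²·P(X₂) / P(B₂)³ = (0.37)²·(1.4) / (1.5)³ = 0.057
Qp = 0.057 > Kp = 0.0064, so the reverse reaction proceeds.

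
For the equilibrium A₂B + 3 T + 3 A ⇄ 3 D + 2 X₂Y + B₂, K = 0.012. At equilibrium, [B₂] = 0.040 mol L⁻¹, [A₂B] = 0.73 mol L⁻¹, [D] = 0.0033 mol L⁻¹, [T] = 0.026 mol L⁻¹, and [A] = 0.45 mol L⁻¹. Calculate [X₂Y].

[X₂Y] = 3.1 mol L⁻¹

At equilibrium, K = [D]³·[X₂Y]²·[B₂] / ([A₂B]·[T]³·[A]³) = 0.012.
(0.0033)³·([X₂Y])²·(0.040) / ((0.73)·(0.026)³·(0.45)³) = 0.012
[X₂Y]² = 9.76 ⇒ [X₂Y] = 3.1 mol L⁻¹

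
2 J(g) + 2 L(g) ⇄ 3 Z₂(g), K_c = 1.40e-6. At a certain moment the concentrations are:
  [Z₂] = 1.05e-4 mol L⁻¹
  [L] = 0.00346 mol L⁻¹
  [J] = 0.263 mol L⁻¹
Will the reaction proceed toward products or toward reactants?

no net change (already at equilibrium)

Q_c = [Z₂]³ / ([J]²·[L]²) = (1.05e-4)³ / ((0.263)²·(0.00346)²) = 1.40e-6
Q_c = 1.40e-6 = K_c, so the system is already at equilibrium.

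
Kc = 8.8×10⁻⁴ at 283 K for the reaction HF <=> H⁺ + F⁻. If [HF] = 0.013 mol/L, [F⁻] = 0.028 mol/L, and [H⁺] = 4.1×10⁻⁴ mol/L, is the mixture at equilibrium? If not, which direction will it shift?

yes, at equilibrium

Qc = [H⁺]·[F⁻] / [HF] = (4.1×10⁻⁴)·(0.028) / (0.013) = 8.8×10⁻⁴
Qc = 8.8×10⁻⁴ = Kc; the system is at equilibrium.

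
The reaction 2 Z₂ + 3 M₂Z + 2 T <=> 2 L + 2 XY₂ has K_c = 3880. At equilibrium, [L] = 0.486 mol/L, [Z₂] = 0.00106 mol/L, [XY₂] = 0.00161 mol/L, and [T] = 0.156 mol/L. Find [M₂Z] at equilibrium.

[M₂Z] = 0.179 mol/L

At equilibrium, K_c = [L]²·[XY₂]² / ([Z₂]²·[M₂Z]³·[T]²) = 3880.
(0.486)²·(0.00161)² / ((0.00106)²·([M₂Z])³·(0.156)²) = 3880
[M₂Z]³ = 0.00577 ⇒ [M₂Z] = 0.179 mol/L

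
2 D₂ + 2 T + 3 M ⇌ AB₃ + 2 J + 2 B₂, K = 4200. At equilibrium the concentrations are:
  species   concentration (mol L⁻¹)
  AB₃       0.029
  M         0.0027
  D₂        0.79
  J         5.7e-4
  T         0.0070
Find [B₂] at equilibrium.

At equilibrium, K = [AB₃]·[J]²·[B₂]² / ([D₂]²·[T]²·[M]³) = 4200.
(0.029)·(5.7e-4)²·([B₂])² / ((0.79)²·(0.0070)²·(0.0027)³) = 4200
[B₂]² = 0.268 ⇒ [B₂] = 0.52 mol L⁻¹

[B₂] = 0.52 mol L⁻¹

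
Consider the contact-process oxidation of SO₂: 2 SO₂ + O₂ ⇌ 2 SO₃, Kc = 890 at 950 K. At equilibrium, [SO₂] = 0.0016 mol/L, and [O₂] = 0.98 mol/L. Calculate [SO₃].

[SO₃] = 0.047 mol/L

At equilibrium, Kc = [SO₃]² / ([SO₂]²·[O₂]) = 890.
([SO₃])² / ((0.0016)²·(0.98)) = 890
[SO₃]² = 0.00223 ⇒ [SO₃] = 0.047 mol/L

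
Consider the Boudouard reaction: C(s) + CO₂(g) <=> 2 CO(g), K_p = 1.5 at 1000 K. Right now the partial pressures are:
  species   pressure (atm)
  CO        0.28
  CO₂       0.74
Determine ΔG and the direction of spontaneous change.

(C is a pure solid — omitted from Q_p.)
Q_p = P(CO)² / P(CO₂) = (0.28)² / (0.74) = 0.106
ΔG = RT ln(Q_p/K_p) = (8.314 J mol⁻¹ K⁻¹)(1000 K) × ln(0.106/1.5)
   = (8.314 kJ/mol)(-2.650) = -22.0 kJ/mol
ΔG < 0, so the forward reaction is spontaneous (proceeds forward).

ΔG = -22.0 kJ/mol; the forward reaction is spontaneous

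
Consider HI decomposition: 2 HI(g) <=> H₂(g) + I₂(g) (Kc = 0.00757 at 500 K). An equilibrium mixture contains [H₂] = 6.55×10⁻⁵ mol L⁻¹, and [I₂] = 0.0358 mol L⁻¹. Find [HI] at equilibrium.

At equilibrium, Kc = [H₂]·[I₂] / [HI]² = 0.00757.
(6.55×10⁻⁵)·(0.0358) / ([HI])² = 0.00757
[HI]² = 3.10×10⁻⁴ ⇒ [HI] = 0.0176 mol L⁻¹

[HI] = 0.0176 mol L⁻¹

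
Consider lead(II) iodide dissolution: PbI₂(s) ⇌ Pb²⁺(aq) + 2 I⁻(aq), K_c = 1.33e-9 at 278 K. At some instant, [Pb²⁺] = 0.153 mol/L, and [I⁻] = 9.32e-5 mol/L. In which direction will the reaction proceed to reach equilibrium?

(PbI₂ is a pure solid — omitted from Q_c.)
Q_c = [Pb²⁺]·[I⁻]² = (0.153)·(9.32e-5)² = 1.33e-9
Q_c = 1.33e-9 = K_c, so the system is already at equilibrium.

no net change (already at equilibrium)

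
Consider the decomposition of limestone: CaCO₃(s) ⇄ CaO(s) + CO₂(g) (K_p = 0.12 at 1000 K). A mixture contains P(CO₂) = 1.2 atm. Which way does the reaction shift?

(CaCO₃, CaO are pure solids — omitted from Q_p.)
Q_p = P(CO₂) = 1.2
Q_p = 1.2 > K_p = 0.12, so the reverse reaction proceeds.

to the left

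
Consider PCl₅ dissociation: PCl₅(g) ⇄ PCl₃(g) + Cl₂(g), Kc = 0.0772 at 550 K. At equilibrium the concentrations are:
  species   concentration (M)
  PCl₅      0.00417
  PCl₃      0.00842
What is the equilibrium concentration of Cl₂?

[Cl₂] = 0.0382 M

At equilibrium, Kc = [PCl₃]·[Cl₂] / [PCl₅] = 0.0772.
(0.00842)·([Cl₂]) / (0.00417) = 0.0772
[Cl₂] = 0.0382 M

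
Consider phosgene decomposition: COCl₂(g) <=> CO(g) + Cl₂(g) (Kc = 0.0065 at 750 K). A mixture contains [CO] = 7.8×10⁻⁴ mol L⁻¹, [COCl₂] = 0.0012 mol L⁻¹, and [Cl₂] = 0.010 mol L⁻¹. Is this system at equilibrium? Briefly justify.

Qc = [CO]·[Cl₂] / [COCl₂] = (7.8×10⁻⁴)·(0.010) / (0.0012) = 0.0065
Qc = 0.0065 = Kc; the system is at equilibrium.

yes, at equilibrium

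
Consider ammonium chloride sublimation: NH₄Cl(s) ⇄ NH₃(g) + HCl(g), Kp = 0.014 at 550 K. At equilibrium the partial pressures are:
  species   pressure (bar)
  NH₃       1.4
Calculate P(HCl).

(NH₄Cl is a pure solid — omitted from Kp.)
At equilibrium, Kp = P(NH₃)·P(HCl) = 0.014.
(1.4)·(P(HCl)) = 0.014
P(HCl) = 0.0100 = 0.010 bar

P(HCl) = 0.010 bar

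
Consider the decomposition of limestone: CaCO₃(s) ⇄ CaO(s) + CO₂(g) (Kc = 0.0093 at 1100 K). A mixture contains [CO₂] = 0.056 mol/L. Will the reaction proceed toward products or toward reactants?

toward reactants

(CaCO₃, CaO are pure solids — omitted from Qc.)
Qc = [CO₂] = 0.056
Qc = 0.056 > Kc = 0.0093, so the reverse reaction proceeds.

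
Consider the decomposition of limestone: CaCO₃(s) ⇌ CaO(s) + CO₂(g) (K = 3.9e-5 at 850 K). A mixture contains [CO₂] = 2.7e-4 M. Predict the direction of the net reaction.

reverse (toward reactants)

(CaCO₃, CaO are pure solids — omitted from Q.)
Q = [CO₂] = 2.7e-4
Q = 2.7e-4 > K = 3.9e-5, so the reverse reaction proceeds.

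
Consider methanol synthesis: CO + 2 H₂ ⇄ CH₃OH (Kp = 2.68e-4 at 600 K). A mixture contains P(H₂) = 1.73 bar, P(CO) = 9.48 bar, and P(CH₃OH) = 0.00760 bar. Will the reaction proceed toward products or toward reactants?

Qp = P(CH₃OH) / (P(CO)·P(H₂)²) = (0.00760) / ((9.48)·(1.73)²) = 2.68e-4
Qp = 2.68e-4 = Kp, so the system is already at equilibrium.

no net change (already at equilibrium)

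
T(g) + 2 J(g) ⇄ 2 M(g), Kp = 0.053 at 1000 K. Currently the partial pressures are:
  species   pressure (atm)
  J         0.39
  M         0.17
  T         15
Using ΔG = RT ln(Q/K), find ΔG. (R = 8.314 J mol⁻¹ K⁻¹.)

ΔG = -11.9 kJ/mol

Qp = P(M)² / (P(T)·P(J)²) = (0.17)² / ((15)·(0.39)²) = 0.0127
ΔG = RT ln(Qp/Kp) = (8.314 J mol⁻¹ K⁻¹)(1000 K) × ln(0.0127/0.053)
   = (8.314 kJ/mol)(-1.429) = -11.9 kJ/mol
ΔG < 0, so the forward reaction is spontaneous (proceeds forward).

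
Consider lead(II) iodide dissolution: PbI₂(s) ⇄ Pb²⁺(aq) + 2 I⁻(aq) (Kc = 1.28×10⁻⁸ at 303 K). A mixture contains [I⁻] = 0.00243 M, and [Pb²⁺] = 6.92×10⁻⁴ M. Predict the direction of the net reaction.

(PbI₂ is a pure solid — omitted from Qc.)
Qc = [Pb²⁺]·[I⁻]² = (6.92×10⁻⁴)·(0.00243)² = 4.09×10⁻⁹
Qc = 4.09×10⁻⁹ < Kc = 1.28×10⁻⁸, so the forward reaction proceeds.

in the forward direction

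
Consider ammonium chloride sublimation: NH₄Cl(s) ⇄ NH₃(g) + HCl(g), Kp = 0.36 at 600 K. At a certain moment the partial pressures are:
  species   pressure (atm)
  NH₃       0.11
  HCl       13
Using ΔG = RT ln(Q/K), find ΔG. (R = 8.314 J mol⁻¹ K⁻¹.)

ΔG = 6.88 kJ/mol

(NH₄Cl is a pure solid — omitted from Qp.)
Qp = P(NH₃)·P(HCl) = (0.11)·(13) = 1.43
ΔG = RT ln(Qp/Kp) = (8.314 J mol⁻¹ K⁻¹)(600 K) × ln(1.43/0.36)
   = (4.988 kJ/mol)(1.379) = 6.88 kJ/mol
ΔG > 0, so the forward reaction is non-spontaneous (proceeds in reverse).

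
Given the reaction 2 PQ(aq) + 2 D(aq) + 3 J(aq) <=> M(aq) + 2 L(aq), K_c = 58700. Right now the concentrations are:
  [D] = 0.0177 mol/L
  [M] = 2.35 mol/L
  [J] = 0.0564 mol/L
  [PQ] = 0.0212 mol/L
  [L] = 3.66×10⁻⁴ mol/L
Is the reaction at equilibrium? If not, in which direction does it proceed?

Q_c = [M]·[L]² / ([PQ]²·[D]²·[J]³) = (2.35)·(3.66×10⁻⁴)² / ((0.0212)²·(0.0177)²·(0.0564)³) = 12500
Q_c = 12500 < K_c = 58700, so the forward reaction proceeds.

forward (toward products)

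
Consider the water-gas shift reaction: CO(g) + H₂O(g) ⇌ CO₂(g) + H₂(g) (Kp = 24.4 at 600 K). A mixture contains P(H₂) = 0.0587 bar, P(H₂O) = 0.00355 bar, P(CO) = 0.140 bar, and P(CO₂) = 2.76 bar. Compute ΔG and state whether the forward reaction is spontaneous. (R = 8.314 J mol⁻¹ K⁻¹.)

ΔG = 12.9 kJ/mol; the forward reaction is non-spontaneous

Qp = P(CO₂)·P(H₂) / (P(CO)·P(H₂O)) = (2.76)·(0.0587) / ((0.140)·(0.00355)) = 326
ΔG = RT ln(Qp/Kp) = (8.314 J mol⁻¹ K⁻¹)(600 K) × ln(326/24.4)
   = (4.988 kJ/mol)(2.592) = 12.9 kJ/mol
ΔG > 0, so the forward reaction is non-spontaneous (proceeds in reverse).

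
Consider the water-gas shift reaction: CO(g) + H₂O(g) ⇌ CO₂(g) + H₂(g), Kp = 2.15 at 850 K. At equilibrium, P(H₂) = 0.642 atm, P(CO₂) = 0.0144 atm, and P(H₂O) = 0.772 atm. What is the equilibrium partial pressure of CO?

P(CO) = 0.00557 atm

At equilibrium, Kp = P(CO₂)·P(H₂) / (P(CO)·P(H₂O)) = 2.15.
(0.0144)·(0.642) / ((P(CO))·(0.772)) = 2.15
P(CO) = 0.00557 atm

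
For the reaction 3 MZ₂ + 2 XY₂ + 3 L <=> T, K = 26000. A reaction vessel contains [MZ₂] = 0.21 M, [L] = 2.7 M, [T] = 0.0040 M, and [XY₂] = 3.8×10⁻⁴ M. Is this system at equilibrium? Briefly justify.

Q = [T] / ([MZ₂]³·[XY₂]²·[L]³) = (0.0040) / ((0.21)³·(3.8×10⁻⁴)²·(2.7)³) = 1.5×10⁵
Q = 1.5×10⁵ > K = 26000: net reverse reaction.

no; Q > K, reaction proceeds in reverse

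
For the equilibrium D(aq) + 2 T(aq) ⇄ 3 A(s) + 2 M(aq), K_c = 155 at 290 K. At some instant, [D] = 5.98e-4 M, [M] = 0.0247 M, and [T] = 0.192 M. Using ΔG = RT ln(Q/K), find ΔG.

(A is a pure solid — omitted from Q_c.)
Q_c = [M]² / ([D]·[T]²) = (0.0247)² / ((5.98e-4)·(0.192)²) = 27.7
ΔG = RT ln(Q_c/K_c) = (8.314 J mol⁻¹ K⁻¹)(290 K) × ln(27.7/155)
   = (2.411 kJ/mol)(-1.722) = -4.15 kJ/mol
ΔG < 0, so the forward reaction is spontaneous (proceeds forward).

ΔG = -4.15 kJ/mol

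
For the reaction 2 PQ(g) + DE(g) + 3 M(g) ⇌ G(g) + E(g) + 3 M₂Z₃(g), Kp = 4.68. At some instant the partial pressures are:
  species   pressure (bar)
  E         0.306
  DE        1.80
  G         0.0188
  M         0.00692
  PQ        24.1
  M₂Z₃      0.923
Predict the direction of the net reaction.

to the left

Qp = P(G)·P(E)·P(M₂Z₃)³ / (P(PQ)²·P(DE)·P(M)³) = (0.0188)·(0.306)·(0.923)³ / ((24.1)²·(1.80)·(0.00692)³) = 13.1
Qp = 13.1 > Kp = 4.68, so the reverse reaction proceeds.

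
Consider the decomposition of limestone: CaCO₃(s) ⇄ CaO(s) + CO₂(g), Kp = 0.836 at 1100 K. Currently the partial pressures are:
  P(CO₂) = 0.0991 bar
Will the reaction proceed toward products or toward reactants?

toward products

(CaCO₃, CaO are pure solids — omitted from Qp.)
Qp = P(CO₂) = 0.0991
Qp = 0.0991 < Kp = 0.836, so the forward reaction proceeds.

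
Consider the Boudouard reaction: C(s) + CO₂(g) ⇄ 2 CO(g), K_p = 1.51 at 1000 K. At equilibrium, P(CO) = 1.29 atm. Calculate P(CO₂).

P(CO₂) = 1.10 atm

(C is a pure solid — omitted from K_p.)
At equilibrium, K_p = P(CO)² / P(CO₂) = 1.51.
(1.29)² / (P(CO₂)) = 1.51
P(CO₂) = 1.10 atm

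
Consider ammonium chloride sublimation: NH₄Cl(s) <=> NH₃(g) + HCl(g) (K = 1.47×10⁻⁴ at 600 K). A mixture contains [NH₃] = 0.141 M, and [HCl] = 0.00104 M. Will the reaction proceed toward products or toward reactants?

(NH₄Cl is a pure solid — omitted from Q.)
Q = [NH₃]·[HCl] = (0.141)·(0.00104) = 1.47×10⁻⁴
Q = 1.47×10⁻⁴ = K, so the system is already at equilibrium.

at equilibrium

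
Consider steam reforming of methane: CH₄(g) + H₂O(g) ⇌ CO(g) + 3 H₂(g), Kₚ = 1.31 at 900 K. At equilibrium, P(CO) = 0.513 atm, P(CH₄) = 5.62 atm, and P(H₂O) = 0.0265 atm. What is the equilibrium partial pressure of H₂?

At equilibrium, Kₚ = P(CO)·P(H₂)³ / (P(CH₄)·P(H₂O)) = 1.31.
(0.513)·(P(H₂))³ / ((5.62)·(0.0265)) = 1.31
P(H₂)³ = 0.380 ⇒ P(H₂) = 0.725 atm

P(H₂) = 0.725 atm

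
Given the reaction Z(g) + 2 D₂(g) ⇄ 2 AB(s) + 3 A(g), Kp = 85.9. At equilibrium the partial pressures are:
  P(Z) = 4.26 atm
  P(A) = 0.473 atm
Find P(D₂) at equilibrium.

(AB is a pure solid — omitted from Kp.)
At equilibrium, Kp = P(A)³ / (P(Z)·P(D₂)²) = 85.9.
(0.473)³ / ((4.26)·(P(D₂))²) = 85.9
P(D₂)² = 2.89×10⁻⁴ ⇒ P(D₂) = 0.0170 atm

P(D₂) = 0.0170 atm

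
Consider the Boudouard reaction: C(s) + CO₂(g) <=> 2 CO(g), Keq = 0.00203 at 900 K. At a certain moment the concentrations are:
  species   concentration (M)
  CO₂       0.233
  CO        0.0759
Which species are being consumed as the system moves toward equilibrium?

CO (products)

(C is a pure solid — omitted from Q.)
Q = [CO]² / [CO₂] = (0.0759)² / (0.233) = 0.0247
Q = 0.0247 > Keq = 0.00203: net reverse reaction.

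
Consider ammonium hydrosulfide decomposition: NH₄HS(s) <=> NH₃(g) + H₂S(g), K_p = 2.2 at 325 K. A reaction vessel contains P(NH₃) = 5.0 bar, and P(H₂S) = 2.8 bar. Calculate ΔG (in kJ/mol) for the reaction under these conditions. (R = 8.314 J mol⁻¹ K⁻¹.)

ΔG = 5.00 kJ/mol

(NH₄HS is a pure solid — omitted from Q_p.)
Q_p = P(NH₃)·P(H₂S) = (5.0)·(2.8) = 14.0
ΔG = RT ln(Q_p/K_p) = (8.314 J mol⁻¹ K⁻¹)(325 K) × ln(14.0/2.2)
   = (2.702 kJ/mol)(1.851) = 5.00 kJ/mol
ΔG > 0, so the forward reaction is non-spontaneous (proceeds in reverse).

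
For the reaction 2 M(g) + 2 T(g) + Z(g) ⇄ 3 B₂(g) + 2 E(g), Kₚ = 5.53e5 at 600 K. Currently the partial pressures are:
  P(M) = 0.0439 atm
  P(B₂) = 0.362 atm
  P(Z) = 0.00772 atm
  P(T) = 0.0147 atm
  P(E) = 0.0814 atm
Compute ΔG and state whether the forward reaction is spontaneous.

Qₚ = P(B₂)³·P(E)² / (P(M)²·P(T)²·P(Z)) = (0.362)³·(0.0814)² / ((0.0439)²·(0.0147)²·(0.00772)) = 97800
ΔG = RT ln(Qₚ/Kₚ) = (8.314 J mol⁻¹ K⁻¹)(600 K) × ln(97800/5.53e5)
   = (4.988 kJ/mol)(-1.732) = -8.64 kJ/mol
ΔG < 0, so the forward reaction is spontaneous (proceeds forward).

ΔG = -8.64 kJ/mol; the forward reaction is spontaneous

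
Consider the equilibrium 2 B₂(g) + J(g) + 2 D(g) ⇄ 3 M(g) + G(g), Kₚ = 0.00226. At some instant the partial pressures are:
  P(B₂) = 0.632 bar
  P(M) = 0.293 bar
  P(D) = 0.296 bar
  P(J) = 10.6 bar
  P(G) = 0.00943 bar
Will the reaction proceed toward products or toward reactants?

Qₚ = P(M)³·P(G) / (P(B₂)²·P(J)·P(D)²) = (0.293)³·(0.00943) / ((0.632)²·(10.6)·(0.296)²) = 6.39×10⁻⁴
Qₚ = 6.39×10⁻⁴ < Kₚ = 0.00226, so the forward reaction proceeds.

to the right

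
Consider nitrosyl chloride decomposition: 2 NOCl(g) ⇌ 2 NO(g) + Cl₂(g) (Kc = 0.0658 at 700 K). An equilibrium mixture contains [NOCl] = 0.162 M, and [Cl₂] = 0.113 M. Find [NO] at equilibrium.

At equilibrium, Kc = [NO]²·[Cl₂] / [NOCl]² = 0.0658.
([NO])²·(0.113) / (0.162)² = 0.0658
[NO]² = 0.0153 ⇒ [NO] = 0.124 M

[NO] = 0.124 M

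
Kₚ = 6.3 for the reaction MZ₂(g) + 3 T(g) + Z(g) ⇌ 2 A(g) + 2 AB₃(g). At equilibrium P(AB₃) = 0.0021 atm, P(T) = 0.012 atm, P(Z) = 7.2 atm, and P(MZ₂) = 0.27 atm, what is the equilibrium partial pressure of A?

At equilibrium, Kₚ = P(A)²·P(AB₃)² / (P(MZ₂)·P(T)³·P(Z)) = 6.3.
(P(A))²·(0.0021)² / ((0.27)·(0.012)³·(7.2)) = 6.3
P(A)² = 4.80 ⇒ P(A) = 2.2 atm

P(A) = 2.2 atm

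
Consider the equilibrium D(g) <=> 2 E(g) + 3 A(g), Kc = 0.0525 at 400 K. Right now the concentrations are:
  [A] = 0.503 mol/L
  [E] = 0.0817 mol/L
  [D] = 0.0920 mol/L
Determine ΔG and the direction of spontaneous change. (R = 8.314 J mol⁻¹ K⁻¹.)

ΔG = -5.78 kJ/mol; the forward reaction is spontaneous

Qc = [E]²·[A]³ / [D] = (0.0817)²·(0.503)³ / (0.0920) = 0.00923
ΔG = RT ln(Qc/Kc) = (8.314 J mol⁻¹ K⁻¹)(400 K) × ln(0.00923/0.0525)
   = (3.326 kJ/mol)(-1.738) = -5.78 kJ/mol
ΔG < 0, so the forward reaction is spontaneous (proceeds forward).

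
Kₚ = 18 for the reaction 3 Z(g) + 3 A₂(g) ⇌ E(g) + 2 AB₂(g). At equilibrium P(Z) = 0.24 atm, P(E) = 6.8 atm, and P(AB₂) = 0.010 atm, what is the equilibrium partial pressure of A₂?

At equilibrium, Kₚ = P(E)·P(AB₂)² / (P(Z)³·P(A₂)³) = 18.
(6.8)·(0.010)² / ((0.24)³·(P(A₂))³) = 18
P(A₂)³ = 0.00273 ⇒ P(A₂) = 0.14 atm

P(A₂) = 0.14 atm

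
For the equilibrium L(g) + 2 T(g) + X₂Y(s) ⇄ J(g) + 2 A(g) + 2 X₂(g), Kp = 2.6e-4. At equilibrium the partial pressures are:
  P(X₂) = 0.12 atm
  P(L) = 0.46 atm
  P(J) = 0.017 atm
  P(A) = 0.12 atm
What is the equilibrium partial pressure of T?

P(T) = 0.17 atm

(X₂Y is a pure solid — omitted from Kp.)
At equilibrium, Kp = P(J)·P(A)²·P(X₂)² / (P(L)·P(T)²) = 2.6e-4.
(0.017)·(0.12)²·(0.12)² / ((0.46)·(P(T))²) = 2.6e-4
P(T)² = 0.0295 ⇒ P(T) = 0.17 atm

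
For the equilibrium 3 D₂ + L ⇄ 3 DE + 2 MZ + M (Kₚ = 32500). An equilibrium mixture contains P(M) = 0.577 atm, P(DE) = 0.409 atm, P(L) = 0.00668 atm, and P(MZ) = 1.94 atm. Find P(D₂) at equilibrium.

P(D₂) = 0.0881 atm

At equilibrium, Kₚ = P(DE)³·P(MZ)²·P(M) / (P(D₂)³·P(L)) = 32500.
(0.409)³·(1.94)²·(0.577) / ((P(D₂))³·(0.00668)) = 32500
P(D₂)³ = 6.84×10⁻⁴ ⇒ P(D₂) = 0.0881 atm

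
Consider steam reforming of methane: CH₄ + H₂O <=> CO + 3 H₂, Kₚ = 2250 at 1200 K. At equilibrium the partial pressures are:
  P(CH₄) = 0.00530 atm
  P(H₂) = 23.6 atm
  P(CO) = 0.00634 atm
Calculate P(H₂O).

P(H₂O) = 6.99 atm

At equilibrium, Kₚ = P(CO)·P(H₂)³ / (P(CH₄)·P(H₂O)) = 2250.
(0.00634)·(23.6)³ / ((0.00530)·(P(H₂O))) = 2250
P(H₂O) = 6.99 atm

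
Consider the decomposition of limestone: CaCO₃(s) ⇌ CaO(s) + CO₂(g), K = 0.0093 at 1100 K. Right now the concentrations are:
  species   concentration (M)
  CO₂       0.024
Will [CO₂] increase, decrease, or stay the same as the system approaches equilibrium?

decrease

(CaCO₃, CaO are pure solids — omitted from Q.)
Q = [CO₂] = 0.024
Q = 0.024 > K = 0.0093: net reverse reaction.
CO₂ is a product, so it decreases.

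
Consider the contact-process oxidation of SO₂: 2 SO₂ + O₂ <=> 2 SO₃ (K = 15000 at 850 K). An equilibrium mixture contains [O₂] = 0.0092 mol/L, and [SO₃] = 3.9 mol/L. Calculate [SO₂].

[SO₂] = 0.33 mol/L

At equilibrium, K = [SO₃]² / ([SO₂]²·[O₂]) = 15000.
(3.9)² / (([SO₂])²·(0.0092)) = 15000
[SO₂]² = 0.110 ⇒ [SO₂] = 0.33 mol/L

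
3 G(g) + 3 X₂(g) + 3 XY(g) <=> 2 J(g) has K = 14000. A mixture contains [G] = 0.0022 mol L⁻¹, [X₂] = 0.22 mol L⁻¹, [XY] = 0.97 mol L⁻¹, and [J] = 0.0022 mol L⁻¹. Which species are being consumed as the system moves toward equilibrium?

J (products)

Q = [J]² / ([G]³·[X₂]³·[XY]³) = (0.0022)² / ((0.0022)³·(0.22)³·(0.97)³) = 47000
Q = 47000 > K = 14000: net reverse reaction.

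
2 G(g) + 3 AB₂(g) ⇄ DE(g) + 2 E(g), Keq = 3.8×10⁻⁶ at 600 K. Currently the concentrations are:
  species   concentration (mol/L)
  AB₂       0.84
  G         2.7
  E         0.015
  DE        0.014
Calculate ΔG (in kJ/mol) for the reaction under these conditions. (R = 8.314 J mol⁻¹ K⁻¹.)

Q = [DE]·[E]² / ([G]²·[AB₂]³) = (0.014)·(0.015)² / ((2.7)²·(0.84)³) = 7.29×10⁻⁷
ΔG = RT ln(Q/Keq) = (8.314 J mol⁻¹ K⁻¹)(600 K) × ln(7.29×10⁻⁷/3.8×10⁻⁶)
   = (4.988 kJ/mol)(-1.651) = -8.24 kJ/mol
ΔG < 0, so the forward reaction is spontaneous (proceeds forward).

ΔG = -8.24 kJ/mol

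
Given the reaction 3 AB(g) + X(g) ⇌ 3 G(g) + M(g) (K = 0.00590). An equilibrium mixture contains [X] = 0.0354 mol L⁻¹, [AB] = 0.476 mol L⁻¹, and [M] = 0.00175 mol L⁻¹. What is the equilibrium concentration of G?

At equilibrium, K = [G]³·[M] / ([AB]³·[X]) = 0.00590.
([G])³·(0.00175) / ((0.476)³·(0.0354)) = 0.00590
[G]³ = 0.0129 ⇒ [G] = 0.234 mol L⁻¹

[G] = 0.234 mol L⁻¹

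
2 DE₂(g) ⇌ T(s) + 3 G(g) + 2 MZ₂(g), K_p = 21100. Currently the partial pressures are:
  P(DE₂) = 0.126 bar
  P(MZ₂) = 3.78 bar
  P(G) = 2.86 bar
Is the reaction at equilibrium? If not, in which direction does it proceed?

(T is a pure solid — omitted from Q_p.)
Q_p = P(G)³·P(MZ₂)² / P(DE₂)² = (2.86)³·(3.78)² / (0.126)² = 21100
Q_p = 21100 = K_p, so the system is already at equilibrium.

neither direction; the system is at equilibrium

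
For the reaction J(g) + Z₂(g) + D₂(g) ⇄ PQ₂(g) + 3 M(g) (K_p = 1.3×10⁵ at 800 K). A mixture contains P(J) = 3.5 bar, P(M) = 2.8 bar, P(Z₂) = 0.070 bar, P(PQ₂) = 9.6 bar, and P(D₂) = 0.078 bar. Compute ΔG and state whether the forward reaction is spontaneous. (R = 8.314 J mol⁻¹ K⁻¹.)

Q_p = P(PQ₂)·P(M)³ / (P(J)·P(Z₂)·P(D₂)) = (9.6)·(2.8)³ / ((3.5)·(0.070)·(0.078)) = 11000
ΔG = RT ln(Q_p/K_p) = (8.314 J mol⁻¹ K⁻¹)(800 K) × ln(11000/1.3×10⁵)
   = (6.651 kJ/mol)(-2.470) = -16.4 kJ/mol
ΔG < 0, so the forward reaction is spontaneous (proceeds forward).

ΔG = -16.4 kJ/mol; the forward reaction is spontaneous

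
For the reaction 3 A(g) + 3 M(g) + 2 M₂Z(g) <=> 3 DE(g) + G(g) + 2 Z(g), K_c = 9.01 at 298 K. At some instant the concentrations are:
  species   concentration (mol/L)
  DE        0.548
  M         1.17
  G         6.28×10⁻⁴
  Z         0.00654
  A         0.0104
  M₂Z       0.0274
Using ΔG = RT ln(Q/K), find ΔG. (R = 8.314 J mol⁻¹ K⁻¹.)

Q_c = [DE]³·[G]·[Z]² / ([A]³·[M]³·[M₂Z]²) = (0.548)³·(6.28×10⁻⁴)·(0.00654)² / ((0.0104)³·(1.17)³·(0.0274)²) = 3.27
ΔG = RT ln(Q_c/K_c) = (8.314 J mol⁻¹ K⁻¹)(298 K) × ln(3.27/9.01)
   = (2.478 kJ/mol)(-1.014) = -2.51 kJ/mol
ΔG < 0, so the forward reaction is spontaneous (proceeds forward).

ΔG = -2.51 kJ/mol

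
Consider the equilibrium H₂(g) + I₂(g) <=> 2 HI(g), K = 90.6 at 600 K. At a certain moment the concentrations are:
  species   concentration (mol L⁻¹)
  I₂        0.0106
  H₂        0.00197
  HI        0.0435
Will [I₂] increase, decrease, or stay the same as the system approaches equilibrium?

Q = [HI]² / ([H₂]·[I₂]) = (0.0435)² / ((0.00197)·(0.0106)) = 90.6
Q = 90.6 = K; the system is at equilibrium.

stay the same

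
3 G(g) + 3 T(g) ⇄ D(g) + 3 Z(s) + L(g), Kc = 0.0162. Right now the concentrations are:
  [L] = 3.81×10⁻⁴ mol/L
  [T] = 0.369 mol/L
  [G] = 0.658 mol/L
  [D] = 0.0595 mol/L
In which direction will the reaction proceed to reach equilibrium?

in the forward direction

(Z is a pure solid — omitted from Qc.)
Qc = [D]·[L] / ([G]³·[T]³) = (0.0595)·(3.81×10⁻⁴) / ((0.658)³·(0.369)³) = 0.00158
Qc = 0.00158 < Kc = 0.0162, so the forward reaction proceeds.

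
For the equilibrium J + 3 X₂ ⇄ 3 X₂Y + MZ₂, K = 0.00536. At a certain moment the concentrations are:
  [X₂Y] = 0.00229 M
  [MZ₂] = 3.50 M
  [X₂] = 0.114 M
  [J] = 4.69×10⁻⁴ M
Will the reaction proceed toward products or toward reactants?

Q = [X₂Y]³·[MZ₂] / ([J]·[X₂]³) = (0.00229)³·(3.50) / ((4.69×10⁻⁴)·(0.114)³) = 0.0605
Q = 0.0605 > K = 0.00536, so the reverse reaction proceeds.

in the reverse direction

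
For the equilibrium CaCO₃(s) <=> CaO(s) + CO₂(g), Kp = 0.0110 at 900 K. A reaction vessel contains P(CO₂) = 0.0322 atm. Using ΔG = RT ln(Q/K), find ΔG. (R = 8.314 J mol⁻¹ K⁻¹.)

(CaCO₃, CaO are pure solids — omitted from Qp.)
Qp = P(CO₂) = 0.0322
ΔG = RT ln(Qp/Kp) = (8.314 J mol⁻¹ K⁻¹)(900 K) × ln(0.0322/0.0110)
   = (7.483 kJ/mol)(1.074) = 8.04 kJ/mol
ΔG > 0, so the forward reaction is non-spontaneous (proceeds in reverse).

ΔG = 8.04 kJ/mol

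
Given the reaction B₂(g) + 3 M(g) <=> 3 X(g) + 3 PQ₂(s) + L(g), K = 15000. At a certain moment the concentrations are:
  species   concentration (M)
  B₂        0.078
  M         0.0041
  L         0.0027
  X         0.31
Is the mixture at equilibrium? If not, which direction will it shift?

(PQ₂ is a pure solid — omitted from Q.)
Q = [X]³·[L] / ([B₂]·[M]³) = (0.31)³·(0.0027) / ((0.078)·(0.0041)³) = 15000
Q = 15000 = K; the system is at equilibrium.

yes, at equilibrium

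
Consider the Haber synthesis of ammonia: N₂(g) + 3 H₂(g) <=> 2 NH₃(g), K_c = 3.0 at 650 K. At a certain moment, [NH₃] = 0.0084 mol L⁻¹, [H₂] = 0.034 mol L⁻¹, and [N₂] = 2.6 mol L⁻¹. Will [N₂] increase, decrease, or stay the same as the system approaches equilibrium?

Q_c = [NH₃]² / ([N₂]·[H₂]³) = (0.0084)² / ((2.6)·(0.034)³) = 0.69
Q_c = 0.69 < K_c = 3.0: net forward reaction.
N₂ is a reactant, so it decreases.

decrease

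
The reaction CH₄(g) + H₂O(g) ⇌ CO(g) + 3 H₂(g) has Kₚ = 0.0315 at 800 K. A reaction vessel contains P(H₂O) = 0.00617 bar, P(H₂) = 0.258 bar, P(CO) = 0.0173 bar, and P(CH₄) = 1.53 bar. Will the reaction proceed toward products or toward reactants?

Qₚ = P(CO)·P(H₂)³ / (P(CH₄)·P(H₂O)) = (0.0173)·(0.258)³ / ((1.53)·(0.00617)) = 0.0315
Qₚ = 0.0315 = Kₚ, so the system is already at equilibrium.

no net change (already at equilibrium)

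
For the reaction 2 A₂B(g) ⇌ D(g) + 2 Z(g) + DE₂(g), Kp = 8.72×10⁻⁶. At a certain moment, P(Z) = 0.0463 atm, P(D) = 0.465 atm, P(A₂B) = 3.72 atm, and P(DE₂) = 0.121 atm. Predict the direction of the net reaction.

Qp = P(D)·P(Z)²·P(DE₂) / P(A₂B)² = (0.465)·(0.0463)²·(0.121) / (3.72)² = 8.72×10⁻⁶
Qp = 8.72×10⁻⁶ = Kp, so the system is already at equilibrium.

no net change (already at equilibrium)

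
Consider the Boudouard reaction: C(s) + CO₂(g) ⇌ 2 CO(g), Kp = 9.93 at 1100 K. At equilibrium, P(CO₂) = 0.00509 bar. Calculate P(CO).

P(CO) = 0.225 bar

(C is a pure solid — omitted from Kp.)
At equilibrium, Kp = P(CO)² / P(CO₂) = 9.93.
(P(CO))² / (0.00509) = 9.93
P(CO)² = 0.0505 ⇒ P(CO) = 0.225 bar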